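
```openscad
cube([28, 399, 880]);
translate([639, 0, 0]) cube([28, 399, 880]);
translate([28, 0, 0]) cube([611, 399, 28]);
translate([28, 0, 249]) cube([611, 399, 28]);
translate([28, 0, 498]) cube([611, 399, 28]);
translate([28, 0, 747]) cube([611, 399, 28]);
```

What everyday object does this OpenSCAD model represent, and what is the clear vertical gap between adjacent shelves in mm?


A bookshelf. The clear shelf gap is 221 mm.

Two tall side panels with 4 horizontal boards between them — a bookshelf. The first two shelf undersides are at z = 0 and z = 249; with shelf thickness 28, the clear gap is 249 − 0 − 28 = 221 mm.


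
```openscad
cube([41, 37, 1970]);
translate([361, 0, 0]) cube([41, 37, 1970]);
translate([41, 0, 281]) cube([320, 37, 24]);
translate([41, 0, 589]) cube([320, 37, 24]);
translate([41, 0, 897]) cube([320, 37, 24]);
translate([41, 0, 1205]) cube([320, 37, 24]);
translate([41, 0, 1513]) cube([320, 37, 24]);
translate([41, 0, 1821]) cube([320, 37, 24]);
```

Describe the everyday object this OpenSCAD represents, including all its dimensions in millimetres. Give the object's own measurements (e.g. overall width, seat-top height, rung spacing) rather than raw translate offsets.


A straight ladder. Two 41×37 mm vertical rails, 1970 mm tall, stand 402 mm apart (outside-to-outside) with their front faces coplanar on the −y side. 6 rungs, each 37 mm deep and 24 mm tall, span between the inner faces of the rails, front faces flush with the rails. The lowest rung's underside is at z = 281 mm and rungs are spaced 308 mm apart (underside to underside).


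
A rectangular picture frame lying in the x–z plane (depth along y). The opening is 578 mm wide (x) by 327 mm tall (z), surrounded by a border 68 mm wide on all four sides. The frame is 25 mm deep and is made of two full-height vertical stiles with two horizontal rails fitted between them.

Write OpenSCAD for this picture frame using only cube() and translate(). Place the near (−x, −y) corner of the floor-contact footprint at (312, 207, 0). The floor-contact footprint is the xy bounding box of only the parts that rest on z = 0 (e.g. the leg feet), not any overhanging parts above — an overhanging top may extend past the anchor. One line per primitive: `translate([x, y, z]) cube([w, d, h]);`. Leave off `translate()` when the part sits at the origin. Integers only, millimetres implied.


translate([312, 207, 0]) cube([68, 25, 463]);
translate([958, 207, 0]) cube([68, 25, 463]);
translate([380, 207, 0]) cube([578, 25, 68]);
translate([380, 207, 395]) cube([578, 25, 68]);


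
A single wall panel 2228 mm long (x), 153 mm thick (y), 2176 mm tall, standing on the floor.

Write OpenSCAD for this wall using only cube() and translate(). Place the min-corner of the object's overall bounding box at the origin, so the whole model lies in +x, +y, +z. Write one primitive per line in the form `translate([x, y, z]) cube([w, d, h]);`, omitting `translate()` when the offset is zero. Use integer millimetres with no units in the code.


cube([2228, 153, 2176]);


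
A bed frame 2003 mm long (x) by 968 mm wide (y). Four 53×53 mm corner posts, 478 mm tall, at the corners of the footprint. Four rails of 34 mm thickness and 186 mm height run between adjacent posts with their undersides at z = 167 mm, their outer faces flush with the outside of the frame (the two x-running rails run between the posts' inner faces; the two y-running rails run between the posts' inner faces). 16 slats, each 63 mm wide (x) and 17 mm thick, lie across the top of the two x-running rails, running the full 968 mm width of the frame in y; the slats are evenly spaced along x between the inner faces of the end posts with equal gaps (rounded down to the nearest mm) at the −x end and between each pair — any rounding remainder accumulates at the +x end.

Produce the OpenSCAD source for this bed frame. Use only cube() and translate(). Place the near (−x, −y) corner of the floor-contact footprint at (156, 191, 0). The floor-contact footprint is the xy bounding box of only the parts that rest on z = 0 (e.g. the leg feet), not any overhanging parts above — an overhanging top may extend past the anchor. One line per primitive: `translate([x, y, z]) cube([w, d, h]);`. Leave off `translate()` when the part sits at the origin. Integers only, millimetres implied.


translate([156, 191, 0]) cube([53, 53, 478]);
translate([156, 1106, 0]) cube([53, 53, 478]);
translate([2106, 191, 0]) cube([53, 53, 478]);
translate([2106, 1106, 0]) cube([53, 53, 478]);
translate([209, 191, 167]) cube([1897, 34, 186]);
translate([209, 1125, 167]) cube([1897, 34, 186]);
translate([156, 244, 167]) cube([34, 862, 186]);
translate([2125, 244, 167]) cube([34, 862, 186]);
translate([261, 191, 353]) cube([63, 968, 17]);
translate([376, 191, 353]) cube([63, 968, 17]);
translate([491, 191, 353]) cube([63, 968, 17]);
translate([606, 191, 353]) cube([63, 968, 17]);
translate([721, 191, 353]) cube([63, 968, 17]);
translate([836, 191, 353]) cube([63, 968, 17]);
translate([951, 191, 353]) cube([63, 968, 17]);
translate([1066, 191, 353]) cube([63, 968, 17]);
translate([1181, 191, 353]) cube([63, 968, 17]);
translate([1296, 191, 353]) cube([63, 968, 17]);
translate([1411, 191, 353]) cube([63, 968, 17]);
translate([1526, 191, 353]) cube([63, 968, 17]);
translate([1641, 191, 353]) cube([63, 968, 17]);
translate([1756, 191, 353]) cube([63, 968, 17]);
translate([1871, 191, 353]) cube([63, 968, 17]);
translate([1986, 191, 353]) cube([63, 968, 17]);


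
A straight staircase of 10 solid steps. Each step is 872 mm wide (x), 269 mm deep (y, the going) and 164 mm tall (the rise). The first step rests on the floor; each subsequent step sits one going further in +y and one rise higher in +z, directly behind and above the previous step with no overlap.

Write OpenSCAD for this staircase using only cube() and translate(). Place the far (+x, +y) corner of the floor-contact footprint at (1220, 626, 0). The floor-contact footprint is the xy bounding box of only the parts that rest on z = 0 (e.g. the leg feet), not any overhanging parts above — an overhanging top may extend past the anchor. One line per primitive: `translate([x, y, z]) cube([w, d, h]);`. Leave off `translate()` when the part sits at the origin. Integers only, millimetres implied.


translate([348, 357, 0]) cube([872, 269, 164]);
translate([348, 626, 164]) cube([872, 269, 164]);
translate([348, 895, 328]) cube([872, 269, 164]);
translate([348, 1164, 492]) cube([872, 269, 164]);
translate([348, 1433, 656]) cube([872, 269, 164]);
translate([348, 1702, 820]) cube([872, 269, 164]);
translate([348, 1971, 984]) cube([872, 269, 164]);
translate([348, 2240, 1148]) cube([872, 269, 164]);
translate([348, 2509, 1312]) cube([872, 269, 164]);
translate([348, 2778, 1476]) cube([872, 269, 164]);


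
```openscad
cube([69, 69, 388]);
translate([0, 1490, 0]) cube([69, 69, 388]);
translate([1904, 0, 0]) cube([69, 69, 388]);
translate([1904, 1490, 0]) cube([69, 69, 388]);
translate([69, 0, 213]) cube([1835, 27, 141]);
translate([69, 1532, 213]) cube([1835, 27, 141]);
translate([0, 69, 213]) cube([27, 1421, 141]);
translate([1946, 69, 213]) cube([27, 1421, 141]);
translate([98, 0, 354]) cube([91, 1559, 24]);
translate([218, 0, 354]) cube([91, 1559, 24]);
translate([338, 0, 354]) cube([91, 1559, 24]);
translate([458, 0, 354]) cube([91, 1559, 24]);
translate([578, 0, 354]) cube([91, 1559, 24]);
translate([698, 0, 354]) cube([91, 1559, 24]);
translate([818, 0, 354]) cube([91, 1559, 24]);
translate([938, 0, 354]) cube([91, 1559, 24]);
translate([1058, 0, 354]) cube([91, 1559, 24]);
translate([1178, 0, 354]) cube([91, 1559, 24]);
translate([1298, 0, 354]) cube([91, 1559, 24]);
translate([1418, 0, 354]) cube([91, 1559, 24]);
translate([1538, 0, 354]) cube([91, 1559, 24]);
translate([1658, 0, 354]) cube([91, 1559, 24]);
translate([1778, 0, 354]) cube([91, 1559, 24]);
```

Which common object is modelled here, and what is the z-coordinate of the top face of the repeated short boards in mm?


A bed frame. The slat-top height is 378 mm.

Four posts, four rails, and a row of slats — a bed frame. Slats sit on the rails at z = 213 + 141 = 354; with slat thickness 24, the top is 378 mm.


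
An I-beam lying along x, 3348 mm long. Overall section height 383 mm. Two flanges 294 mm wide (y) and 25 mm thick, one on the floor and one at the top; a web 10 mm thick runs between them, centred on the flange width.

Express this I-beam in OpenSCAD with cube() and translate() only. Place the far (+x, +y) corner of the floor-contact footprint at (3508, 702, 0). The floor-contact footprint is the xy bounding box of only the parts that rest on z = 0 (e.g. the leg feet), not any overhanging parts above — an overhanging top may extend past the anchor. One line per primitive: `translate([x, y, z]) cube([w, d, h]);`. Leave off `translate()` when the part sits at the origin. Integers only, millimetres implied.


translate([160, 408, 0]) cube([3348, 294, 25]);
translate([160, 550, 25]) cube([3348, 10, 333]);
translate([160, 408, 358]) cube([3348, 294, 25]);


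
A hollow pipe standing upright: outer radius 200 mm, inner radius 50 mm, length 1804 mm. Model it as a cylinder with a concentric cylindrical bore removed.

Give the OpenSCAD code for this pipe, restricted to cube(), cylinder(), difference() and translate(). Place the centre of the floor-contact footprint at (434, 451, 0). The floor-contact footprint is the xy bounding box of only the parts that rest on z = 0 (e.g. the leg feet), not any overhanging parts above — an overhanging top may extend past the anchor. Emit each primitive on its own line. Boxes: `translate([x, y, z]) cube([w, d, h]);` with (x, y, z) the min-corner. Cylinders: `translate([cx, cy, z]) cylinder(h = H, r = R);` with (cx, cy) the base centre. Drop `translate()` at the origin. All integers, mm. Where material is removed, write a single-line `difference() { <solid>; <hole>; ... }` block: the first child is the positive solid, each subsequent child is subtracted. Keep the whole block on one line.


difference() { translate([434, 451, 0]) cylinder(h = 1804, r = 200); translate([434, 451, 0]) cylinder(h = 1804, r = 50); }


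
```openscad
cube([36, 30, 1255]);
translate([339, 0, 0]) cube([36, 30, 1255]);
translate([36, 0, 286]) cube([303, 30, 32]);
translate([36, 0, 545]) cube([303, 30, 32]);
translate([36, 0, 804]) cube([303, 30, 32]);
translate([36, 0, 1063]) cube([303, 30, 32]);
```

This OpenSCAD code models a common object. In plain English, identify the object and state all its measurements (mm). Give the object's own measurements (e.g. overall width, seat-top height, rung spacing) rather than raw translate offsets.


A straight ladder. Two 36×30 mm vertical rails, 1255 mm tall, stand 375 mm apart (outside-to-outside) with their front faces coplanar on the −y side. 4 rungs, each 30 mm deep and 32 mm tall, span between the inner faces of the rails, front faces flush with the rails. The lowest rung's underside is at z = 286 mm and rungs are spaced 259 mm apart (underside to underside).


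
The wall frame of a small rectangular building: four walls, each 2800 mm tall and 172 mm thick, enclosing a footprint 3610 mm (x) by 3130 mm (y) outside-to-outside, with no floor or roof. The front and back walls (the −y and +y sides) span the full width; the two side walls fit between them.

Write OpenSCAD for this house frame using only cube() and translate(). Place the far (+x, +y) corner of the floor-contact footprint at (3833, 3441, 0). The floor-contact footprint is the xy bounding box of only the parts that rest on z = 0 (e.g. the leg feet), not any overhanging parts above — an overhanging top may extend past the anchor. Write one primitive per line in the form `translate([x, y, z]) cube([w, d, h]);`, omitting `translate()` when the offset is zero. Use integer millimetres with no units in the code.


translate([223, 311, 0]) cube([3610, 172, 2800]);
translate([223, 3269, 0]) cube([3610, 172, 2800]);
translate([223, 483, 0]) cube([172, 2786, 2800]);
translate([3661, 483, 0]) cube([172, 2786, 2800]);


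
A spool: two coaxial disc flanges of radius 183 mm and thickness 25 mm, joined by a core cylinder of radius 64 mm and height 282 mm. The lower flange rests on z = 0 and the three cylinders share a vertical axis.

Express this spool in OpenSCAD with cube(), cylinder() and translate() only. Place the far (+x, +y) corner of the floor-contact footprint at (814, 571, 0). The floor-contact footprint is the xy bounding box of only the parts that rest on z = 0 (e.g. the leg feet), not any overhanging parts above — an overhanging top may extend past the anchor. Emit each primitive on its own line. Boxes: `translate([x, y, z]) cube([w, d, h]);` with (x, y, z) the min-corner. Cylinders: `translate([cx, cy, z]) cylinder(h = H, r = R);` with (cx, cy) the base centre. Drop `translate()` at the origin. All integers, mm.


translate([631, 388, 0]) cylinder(h = 25, r = 183);
translate([631, 388, 25]) cylinder(h = 282, r = 64);
translate([631, 388, 307]) cylinder(h = 25, r = 183);


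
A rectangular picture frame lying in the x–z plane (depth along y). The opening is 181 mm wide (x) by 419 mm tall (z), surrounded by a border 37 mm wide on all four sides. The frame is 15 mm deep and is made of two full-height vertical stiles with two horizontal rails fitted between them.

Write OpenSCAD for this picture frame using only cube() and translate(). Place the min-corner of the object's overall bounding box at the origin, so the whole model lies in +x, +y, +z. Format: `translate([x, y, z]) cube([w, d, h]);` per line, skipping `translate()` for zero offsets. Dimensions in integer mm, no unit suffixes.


cube([37, 15, 493]);
translate([218, 0, 0]) cube([37, 15, 493]);
translate([37, 0, 0]) cube([181, 15, 37]);
translate([37, 0, 456]) cube([181, 15, 37]);


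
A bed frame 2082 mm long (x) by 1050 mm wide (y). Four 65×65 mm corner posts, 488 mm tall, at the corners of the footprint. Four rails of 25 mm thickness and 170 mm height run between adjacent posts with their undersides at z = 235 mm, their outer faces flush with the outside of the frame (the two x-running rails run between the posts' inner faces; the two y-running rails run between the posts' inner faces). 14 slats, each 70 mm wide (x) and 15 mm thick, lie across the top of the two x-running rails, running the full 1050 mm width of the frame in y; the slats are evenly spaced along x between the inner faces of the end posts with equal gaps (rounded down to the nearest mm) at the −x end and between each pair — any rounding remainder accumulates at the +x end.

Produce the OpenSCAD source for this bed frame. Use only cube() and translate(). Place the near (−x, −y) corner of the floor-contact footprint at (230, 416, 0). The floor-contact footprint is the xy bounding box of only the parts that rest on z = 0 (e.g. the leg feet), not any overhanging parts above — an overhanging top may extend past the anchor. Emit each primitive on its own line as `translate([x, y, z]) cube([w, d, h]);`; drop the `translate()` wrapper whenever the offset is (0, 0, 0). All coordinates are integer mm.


// slat z = rail_z + rail_h = 235 + 170 = 405
// slat gap = ⌊(1952 − 14·70) / 15⌋ = 64
translate([230, 416, 0]) cube([65, 65, 488]);
translate([230, 1401, 0]) cube([65, 65, 488]);
translate([2247, 416, 0]) cube([65, 65, 488]);
translate([2247, 1401, 0]) cube([65, 65, 488]);
translate([295, 416, 235]) cube([1952, 25, 170]);
translate([295, 1441, 235]) cube([1952, 25, 170]);
translate([230, 481, 235]) cube([25, 920, 170]);
translate([2287, 481, 235]) cube([25, 920, 170]);
translate([359, 416, 405]) cube([70, 1050, 15]);
translate([493, 416, 405]) cube([70, 1050, 15]);
translate([627, 416, 405]) cube([70, 1050, 15]);
translate([761, 416, 405]) cube([70, 1050, 15]);
translate([895, 416, 405]) cube([70, 1050, 15]);
translate([1029, 416, 405]) cube([70, 1050, 15]);
translate([1163, 416, 405]) cube([70, 1050, 15]);
translate([1297, 416, 405]) cube([70, 1050, 15]);
translate([1431, 416, 405]) cube([70, 1050, 15]);
translate([1565, 416, 405]) cube([70, 1050, 15]);
translate([1699, 416, 405]) cube([70, 1050, 15]);
translate([1833, 416, 405]) cube([70, 1050, 15]);
translate([1967, 416, 405]) cube([70, 1050, 15]);
translate([2101, 416, 405]) cube([70, 1050, 15]);


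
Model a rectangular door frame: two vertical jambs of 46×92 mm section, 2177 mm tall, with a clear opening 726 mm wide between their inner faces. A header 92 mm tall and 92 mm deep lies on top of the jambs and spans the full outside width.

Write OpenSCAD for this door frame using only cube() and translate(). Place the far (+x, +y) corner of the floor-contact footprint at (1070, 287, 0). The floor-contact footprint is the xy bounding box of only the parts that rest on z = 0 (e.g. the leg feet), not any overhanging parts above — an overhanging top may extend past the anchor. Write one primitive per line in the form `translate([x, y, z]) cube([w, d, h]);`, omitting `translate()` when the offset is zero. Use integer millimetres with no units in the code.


translate([252, 195, 0]) cube([46, 92, 2177]);
translate([1024, 195, 0]) cube([46, 92, 2177]);
translate([252, 195, 2177]) cube([818, 92, 92]);


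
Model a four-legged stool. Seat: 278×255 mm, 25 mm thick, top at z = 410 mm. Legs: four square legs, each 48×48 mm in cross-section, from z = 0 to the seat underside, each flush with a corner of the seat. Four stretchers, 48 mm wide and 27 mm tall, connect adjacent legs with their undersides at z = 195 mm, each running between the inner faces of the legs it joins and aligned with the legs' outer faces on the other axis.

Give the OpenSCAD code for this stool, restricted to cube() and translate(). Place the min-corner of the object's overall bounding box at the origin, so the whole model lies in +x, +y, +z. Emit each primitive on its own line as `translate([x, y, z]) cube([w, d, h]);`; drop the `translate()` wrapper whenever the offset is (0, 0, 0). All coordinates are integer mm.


translate([0, 0, 385]) cube([278, 255, 25]);
cube([48, 48, 385]);
translate([230, 0, 0]) cube([48, 48, 385]);
translate([0, 207, 0]) cube([48, 48, 385]);
translate([230, 207, 0]) cube([48, 48, 385]);
translate([48, 0, 195]) cube([182, 48, 27]);
translate([48, 207, 195]) cube([182, 48, 27]);
translate([0, 48, 195]) cube([48, 159, 27]);
translate([230, 48, 195]) cube([48, 159, 27]);


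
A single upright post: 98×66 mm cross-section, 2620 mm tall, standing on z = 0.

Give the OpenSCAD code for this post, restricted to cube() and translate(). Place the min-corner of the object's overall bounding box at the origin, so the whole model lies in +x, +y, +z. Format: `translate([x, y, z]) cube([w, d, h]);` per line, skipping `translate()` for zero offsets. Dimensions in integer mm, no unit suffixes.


cube([98, 66, 2620]);


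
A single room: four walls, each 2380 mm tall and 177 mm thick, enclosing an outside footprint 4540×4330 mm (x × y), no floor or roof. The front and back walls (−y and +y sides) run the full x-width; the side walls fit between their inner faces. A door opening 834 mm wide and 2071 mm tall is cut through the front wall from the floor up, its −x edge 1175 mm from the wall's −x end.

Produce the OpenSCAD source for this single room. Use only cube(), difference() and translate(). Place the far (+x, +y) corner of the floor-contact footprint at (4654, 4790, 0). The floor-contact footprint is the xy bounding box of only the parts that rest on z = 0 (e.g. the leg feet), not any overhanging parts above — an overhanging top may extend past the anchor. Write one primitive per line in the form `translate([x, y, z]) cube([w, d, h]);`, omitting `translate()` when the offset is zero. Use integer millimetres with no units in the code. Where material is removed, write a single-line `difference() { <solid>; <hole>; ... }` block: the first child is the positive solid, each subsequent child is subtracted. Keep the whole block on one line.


difference() { translate([114, 460, 0]) cube([4540, 177, 2380]); translate([1289, 460, 0]) cube([834, 177, 2071]); }
translate([114, 4613, 0]) cube([4540, 177, 2380]);
translate([114, 637, 0]) cube([177, 3976, 2380]);
translate([4477, 637, 0]) cube([177, 3976, 2380]);


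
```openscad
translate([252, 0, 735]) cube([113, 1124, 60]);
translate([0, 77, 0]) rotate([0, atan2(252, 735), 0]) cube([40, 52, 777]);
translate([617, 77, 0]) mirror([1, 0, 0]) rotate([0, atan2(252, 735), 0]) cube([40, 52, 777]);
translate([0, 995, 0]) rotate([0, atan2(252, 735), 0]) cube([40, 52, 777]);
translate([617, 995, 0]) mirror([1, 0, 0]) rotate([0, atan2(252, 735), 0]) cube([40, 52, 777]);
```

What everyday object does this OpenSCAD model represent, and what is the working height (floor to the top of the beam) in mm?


A sawhorse. The overall height is 795 mm.

A beam across two mirrored pairs of raked legs — a sawhorse. The beam's underside is at z = 735 (matching the legs' vertical rise in atan2(252, 735)) and the beam is 60 mm tall, so its top is at 735 + 60 = 795 mm. The raked legs top out at the beam's underside, so that is the highest point.


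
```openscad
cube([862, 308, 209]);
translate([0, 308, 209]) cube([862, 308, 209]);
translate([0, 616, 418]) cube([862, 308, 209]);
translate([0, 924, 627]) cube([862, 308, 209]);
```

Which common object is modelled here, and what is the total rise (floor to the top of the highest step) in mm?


A staircase. The total rise is 836 mm.

4 identical blocks, each offset up and back from the previous — a staircase. Each step is 209 mm tall and there are 4 of them, so the total rise is 4 × 209 = 836 mm.


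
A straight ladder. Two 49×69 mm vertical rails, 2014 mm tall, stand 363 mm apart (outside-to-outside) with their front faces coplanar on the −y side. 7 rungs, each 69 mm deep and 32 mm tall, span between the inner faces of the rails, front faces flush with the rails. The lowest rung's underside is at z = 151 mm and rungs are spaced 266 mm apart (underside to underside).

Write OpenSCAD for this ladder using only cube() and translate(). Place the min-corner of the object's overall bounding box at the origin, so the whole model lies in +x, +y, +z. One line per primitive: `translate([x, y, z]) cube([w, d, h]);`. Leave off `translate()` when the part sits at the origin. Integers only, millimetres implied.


// rung span = 363 - 2*49 = 265
// rung[k] z = 151 + k*266
cube([49, 69, 2014]);
translate([314, 0, 0]) cube([49, 69, 2014]);
translate([49, 0, 151]) cube([265, 69, 32]);
translate([49, 0, 417]) cube([265, 69, 32]);
translate([49, 0, 683]) cube([265, 69, 32]);
translate([49, 0, 949]) cube([265, 69, 32]);
translate([49, 0, 1215]) cube([265, 69, 32]);
translate([49, 0, 1481]) cube([265, 69, 32]);
translate([49, 0, 1747]) cube([265, 69, 32]);


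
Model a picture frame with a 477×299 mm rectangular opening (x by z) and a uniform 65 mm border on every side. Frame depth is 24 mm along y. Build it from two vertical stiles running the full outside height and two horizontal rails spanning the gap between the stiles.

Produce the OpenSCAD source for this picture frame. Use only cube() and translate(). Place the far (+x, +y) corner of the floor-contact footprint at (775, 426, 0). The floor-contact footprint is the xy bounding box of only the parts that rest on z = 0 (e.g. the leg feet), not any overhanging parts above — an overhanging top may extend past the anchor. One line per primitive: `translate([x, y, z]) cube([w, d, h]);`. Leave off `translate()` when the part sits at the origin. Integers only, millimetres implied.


translate([168, 402, 0]) cube([65, 24, 429]);
translate([710, 402, 0]) cube([65, 24, 429]);
translate([233, 402, 0]) cube([477, 24, 65]);
translate([233, 402, 364]) cube([477, 24, 65]);


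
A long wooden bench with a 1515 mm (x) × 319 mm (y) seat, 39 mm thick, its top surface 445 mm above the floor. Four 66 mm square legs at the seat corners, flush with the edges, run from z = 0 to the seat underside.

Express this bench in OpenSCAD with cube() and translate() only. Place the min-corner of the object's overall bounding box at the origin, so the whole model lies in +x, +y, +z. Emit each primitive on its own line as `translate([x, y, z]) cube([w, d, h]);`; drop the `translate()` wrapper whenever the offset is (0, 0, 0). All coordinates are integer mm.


// leg_h = 445 − 39 = 406
translate([0, 0, 406]) cube([1515, 319, 39]);
cube([66, 66, 406]);
translate([0, 253, 0]) cube([66, 66, 406]);
translate([1449, 0, 0]) cube([66, 66, 406]);
translate([1449, 253, 0]) cube([66, 66, 406]);


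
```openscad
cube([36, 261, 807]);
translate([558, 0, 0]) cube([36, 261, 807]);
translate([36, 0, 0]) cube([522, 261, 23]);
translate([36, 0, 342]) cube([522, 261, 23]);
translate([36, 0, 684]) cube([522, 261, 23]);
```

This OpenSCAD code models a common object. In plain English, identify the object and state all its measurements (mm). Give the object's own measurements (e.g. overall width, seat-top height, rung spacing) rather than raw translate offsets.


An open bookshelf. Two side panels, each 36 mm thick, 261 mm deep and 807 mm tall, stand 594 mm apart (outside-to-outside). Between them sit 3 shelves, each 23 mm thick and 261 mm deep, spanning the full gap between the sides. The bottom shelf rests on the floor (its underside at z = 0) and the clear gap between one shelf's top and the next shelf's underside is 319 mm.


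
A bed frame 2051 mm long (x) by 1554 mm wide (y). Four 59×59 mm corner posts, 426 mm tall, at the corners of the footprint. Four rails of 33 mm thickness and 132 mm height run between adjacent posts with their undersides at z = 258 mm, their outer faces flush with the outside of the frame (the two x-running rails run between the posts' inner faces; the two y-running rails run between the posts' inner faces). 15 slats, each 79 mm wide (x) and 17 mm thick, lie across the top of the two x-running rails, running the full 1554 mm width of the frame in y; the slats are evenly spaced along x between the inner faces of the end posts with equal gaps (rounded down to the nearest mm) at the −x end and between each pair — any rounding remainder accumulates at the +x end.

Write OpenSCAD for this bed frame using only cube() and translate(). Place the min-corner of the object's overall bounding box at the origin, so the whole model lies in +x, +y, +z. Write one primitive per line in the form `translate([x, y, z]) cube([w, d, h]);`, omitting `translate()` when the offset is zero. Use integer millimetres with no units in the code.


cube([59, 59, 426]);
translate([0, 1495, 0]) cube([59, 59, 426]);
translate([1992, 0, 0]) cube([59, 59, 426]);
translate([1992, 1495, 0]) cube([59, 59, 426]);
translate([59, 0, 258]) cube([1933, 33, 132]);
translate([59, 1521, 258]) cube([1933, 33, 132]);
translate([0, 59, 258]) cube([33, 1436, 132]);
translate([2018, 59, 258]) cube([33, 1436, 132]);
translate([105, 0, 390]) cube([79, 1554, 17]);
translate([230, 0, 390]) cube([79, 1554, 17]);
translate([355, 0, 390]) cube([79, 1554, 17]);
translate([480, 0, 390]) cube([79, 1554, 17]);
translate([605, 0, 390]) cube([79, 1554, 17]);
translate([730, 0, 390]) cube([79, 1554, 17]);
translate([855, 0, 390]) cube([79, 1554, 17]);
translate([980, 0, 390]) cube([79, 1554, 17]);
translate([1105, 0, 390]) cube([79, 1554, 17]);
translate([1230, 0, 390]) cube([79, 1554, 17]);
translate([1355, 0, 390]) cube([79, 1554, 17]);
translate([1480, 0, 390]) cube([79, 1554, 17]);
translate([1605, 0, 390]) cube([79, 1554, 17]);
translate([1730, 0, 390]) cube([79, 1554, 17]);
translate([1855, 0, 390]) cube([79, 1554, 17]);


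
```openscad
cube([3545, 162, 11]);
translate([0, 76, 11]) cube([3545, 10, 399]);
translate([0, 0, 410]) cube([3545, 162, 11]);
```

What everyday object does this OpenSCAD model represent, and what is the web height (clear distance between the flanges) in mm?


An I-beam. The web height is 399 mm.

Two wide flanges with a thin centred web — an I-beam. Overall 421 mm minus two 11 mm flanges gives a web of 421 − 2·11 = 399 mm.


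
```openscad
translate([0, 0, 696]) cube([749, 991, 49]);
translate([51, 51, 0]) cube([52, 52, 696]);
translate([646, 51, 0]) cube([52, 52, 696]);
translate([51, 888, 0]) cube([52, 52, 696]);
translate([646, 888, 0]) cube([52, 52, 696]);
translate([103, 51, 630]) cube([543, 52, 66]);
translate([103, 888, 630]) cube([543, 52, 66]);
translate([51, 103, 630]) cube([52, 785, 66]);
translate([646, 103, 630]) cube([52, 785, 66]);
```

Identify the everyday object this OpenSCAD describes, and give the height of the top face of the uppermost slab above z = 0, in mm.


A table. The table height is 745 mm.

A 749×991×49 slab sits at z = 696 on four 52 mm square posts — a table. The top surface is at 696 + 49 = 745 mm.


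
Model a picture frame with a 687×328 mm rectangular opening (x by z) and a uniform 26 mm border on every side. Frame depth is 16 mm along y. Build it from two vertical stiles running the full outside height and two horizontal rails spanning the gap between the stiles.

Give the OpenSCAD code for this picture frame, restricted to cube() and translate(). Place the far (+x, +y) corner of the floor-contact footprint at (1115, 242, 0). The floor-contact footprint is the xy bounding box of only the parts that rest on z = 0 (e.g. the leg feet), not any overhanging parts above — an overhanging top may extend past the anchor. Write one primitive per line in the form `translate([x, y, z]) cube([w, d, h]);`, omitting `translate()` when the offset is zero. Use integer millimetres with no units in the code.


translate([376, 226, 0]) cube([26, 16, 380]);
translate([1089, 226, 0]) cube([26, 16, 380]);
translate([402, 226, 0]) cube([687, 16, 26]);
translate([402, 226, 354]) cube([687, 16, 26]);


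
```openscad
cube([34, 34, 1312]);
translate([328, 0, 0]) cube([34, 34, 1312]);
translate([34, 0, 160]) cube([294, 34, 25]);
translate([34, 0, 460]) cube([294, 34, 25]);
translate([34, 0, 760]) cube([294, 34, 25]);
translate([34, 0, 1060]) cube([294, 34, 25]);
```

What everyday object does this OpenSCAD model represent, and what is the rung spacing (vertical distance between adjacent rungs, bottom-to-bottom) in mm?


A ladder. The rung spacing is 300 mm.

Two tall 34×34 posts with 4 short bars between them — a ladder. Adjacent rungs sit at z = 160 and z = 460, so the spacing is 460 − 160 = 300 mm.


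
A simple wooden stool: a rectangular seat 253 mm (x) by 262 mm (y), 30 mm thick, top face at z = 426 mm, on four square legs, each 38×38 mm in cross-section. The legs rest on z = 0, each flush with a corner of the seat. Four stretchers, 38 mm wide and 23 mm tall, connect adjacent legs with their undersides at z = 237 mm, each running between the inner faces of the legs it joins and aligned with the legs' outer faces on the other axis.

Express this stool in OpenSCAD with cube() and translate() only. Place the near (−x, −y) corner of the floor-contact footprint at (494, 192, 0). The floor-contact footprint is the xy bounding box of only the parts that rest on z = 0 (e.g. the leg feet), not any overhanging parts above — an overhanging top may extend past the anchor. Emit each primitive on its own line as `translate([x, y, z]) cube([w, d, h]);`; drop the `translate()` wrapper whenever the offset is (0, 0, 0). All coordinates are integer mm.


translate([494, 192, 396]) cube([253, 262, 30]);
translate([494, 192, 0]) cube([38, 38, 396]);
translate([709, 192, 0]) cube([38, 38, 396]);
translate([494, 416, 0]) cube([38, 38, 396]);
translate([709, 416, 0]) cube([38, 38, 396]);
translate([532, 192, 237]) cube([177, 38, 23]);
translate([532, 416, 237]) cube([177, 38, 23]);
translate([494, 230, 237]) cube([38, 186, 23]);
translate([709, 230, 237]) cube([38, 186, 23]);


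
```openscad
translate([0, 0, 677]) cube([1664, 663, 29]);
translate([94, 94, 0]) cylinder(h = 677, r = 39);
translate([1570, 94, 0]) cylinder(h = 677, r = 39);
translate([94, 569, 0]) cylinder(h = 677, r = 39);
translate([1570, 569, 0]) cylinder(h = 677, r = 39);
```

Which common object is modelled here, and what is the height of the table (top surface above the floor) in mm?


A table. The table height is 706 mm.

A 1664×663×29 slab sits at z = 677 on four Ø78 mm round legs — a table. The top surface is at 677 + 29 = 706 mm.


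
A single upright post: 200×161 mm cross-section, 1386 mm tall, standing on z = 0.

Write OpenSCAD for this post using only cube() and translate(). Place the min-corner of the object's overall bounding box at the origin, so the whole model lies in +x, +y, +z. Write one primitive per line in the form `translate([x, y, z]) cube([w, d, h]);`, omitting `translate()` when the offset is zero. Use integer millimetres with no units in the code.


cube([200, 161, 1386]);


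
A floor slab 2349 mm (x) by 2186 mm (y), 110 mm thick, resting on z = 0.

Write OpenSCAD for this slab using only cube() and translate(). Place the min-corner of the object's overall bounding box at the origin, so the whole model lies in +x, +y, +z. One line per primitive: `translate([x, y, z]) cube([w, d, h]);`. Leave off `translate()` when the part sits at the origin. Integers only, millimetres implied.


cube([2349, 2186, 110]);


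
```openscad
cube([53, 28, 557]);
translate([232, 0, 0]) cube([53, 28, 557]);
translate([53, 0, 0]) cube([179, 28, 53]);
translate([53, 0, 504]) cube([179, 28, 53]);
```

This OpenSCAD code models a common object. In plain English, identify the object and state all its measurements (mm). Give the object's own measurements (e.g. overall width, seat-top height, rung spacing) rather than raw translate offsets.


A rectangular picture frame lying in the x–z plane (depth along y). The opening is 179 mm wide (x) by 451 mm tall (z), surrounded by a border 53 mm wide on all four sides. The frame is 28 mm deep and is made of two full-height vertical stiles with two horizontal rails fitted between them.


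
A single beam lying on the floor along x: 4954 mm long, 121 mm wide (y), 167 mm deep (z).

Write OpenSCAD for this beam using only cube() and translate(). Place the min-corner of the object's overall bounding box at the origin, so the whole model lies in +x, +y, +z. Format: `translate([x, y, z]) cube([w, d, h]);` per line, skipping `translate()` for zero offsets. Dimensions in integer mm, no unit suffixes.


cube([4954, 121, 167]);


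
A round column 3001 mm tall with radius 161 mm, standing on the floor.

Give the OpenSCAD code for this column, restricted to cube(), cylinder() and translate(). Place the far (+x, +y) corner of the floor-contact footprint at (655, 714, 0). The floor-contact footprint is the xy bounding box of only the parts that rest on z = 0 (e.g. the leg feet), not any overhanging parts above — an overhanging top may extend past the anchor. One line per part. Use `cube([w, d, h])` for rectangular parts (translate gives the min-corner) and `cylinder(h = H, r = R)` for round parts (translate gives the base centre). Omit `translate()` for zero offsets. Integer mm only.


translate([494, 553, 0]) cylinder(h = 3001, r = 161);


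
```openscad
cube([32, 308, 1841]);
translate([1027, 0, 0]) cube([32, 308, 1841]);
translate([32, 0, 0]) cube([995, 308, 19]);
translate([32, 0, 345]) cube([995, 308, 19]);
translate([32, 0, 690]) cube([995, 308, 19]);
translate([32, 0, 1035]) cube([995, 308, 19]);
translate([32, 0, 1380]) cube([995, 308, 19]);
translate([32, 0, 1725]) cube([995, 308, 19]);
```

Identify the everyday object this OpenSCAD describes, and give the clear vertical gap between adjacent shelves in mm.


A bookshelf. The clear shelf gap is 326 mm.

Two tall side panels with 6 horizontal boards between them — a bookshelf. The first two shelf undersides are at z = 0 and z = 345; with shelf thickness 19, the clear gap is 345 − 0 − 19 = 326 mm.


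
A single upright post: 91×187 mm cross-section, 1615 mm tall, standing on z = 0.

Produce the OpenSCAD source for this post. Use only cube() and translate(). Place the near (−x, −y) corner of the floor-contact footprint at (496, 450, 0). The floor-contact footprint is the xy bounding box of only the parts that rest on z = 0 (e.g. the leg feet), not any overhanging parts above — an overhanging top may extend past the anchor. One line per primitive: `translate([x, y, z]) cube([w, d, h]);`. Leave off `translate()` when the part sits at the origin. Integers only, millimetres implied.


translate([496, 450, 0]) cube([91, 187, 1615]);


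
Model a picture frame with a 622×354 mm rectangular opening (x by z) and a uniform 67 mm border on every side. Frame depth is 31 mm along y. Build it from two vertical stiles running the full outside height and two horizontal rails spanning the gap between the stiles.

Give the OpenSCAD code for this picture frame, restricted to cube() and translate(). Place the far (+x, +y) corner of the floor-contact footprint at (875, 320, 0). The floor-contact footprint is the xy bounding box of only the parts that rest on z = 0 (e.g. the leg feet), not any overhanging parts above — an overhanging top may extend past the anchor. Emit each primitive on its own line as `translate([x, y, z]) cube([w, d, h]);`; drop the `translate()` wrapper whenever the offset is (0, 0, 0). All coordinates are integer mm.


translate([119, 289, 0]) cube([67, 31, 488]);
translate([808, 289, 0]) cube([67, 31, 488]);
translate([186, 289, 0]) cube([622, 31, 67]);
translate([186, 289, 421]) cube([622, 31, 67]);


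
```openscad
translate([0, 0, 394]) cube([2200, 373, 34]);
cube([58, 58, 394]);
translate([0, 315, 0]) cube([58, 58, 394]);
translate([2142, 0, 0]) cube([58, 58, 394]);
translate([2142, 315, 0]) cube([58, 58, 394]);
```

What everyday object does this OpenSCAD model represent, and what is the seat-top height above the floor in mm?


A bench. The seat-top height is 428 mm.

A long slab on four corner posts — a bench. The slab sits at z = 394 with thickness 34, so the top is 394 + 34 = 428 mm.


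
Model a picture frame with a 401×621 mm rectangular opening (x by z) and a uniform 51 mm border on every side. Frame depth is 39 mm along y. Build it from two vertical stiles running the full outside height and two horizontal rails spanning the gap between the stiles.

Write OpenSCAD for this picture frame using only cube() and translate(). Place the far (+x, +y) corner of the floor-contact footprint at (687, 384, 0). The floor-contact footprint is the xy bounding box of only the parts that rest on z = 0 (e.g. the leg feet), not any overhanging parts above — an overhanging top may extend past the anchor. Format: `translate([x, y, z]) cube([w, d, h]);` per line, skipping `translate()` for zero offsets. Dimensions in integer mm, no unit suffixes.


translate([184, 345, 0]) cube([51, 39, 723]);
translate([636, 345, 0]) cube([51, 39, 723]);
translate([235, 345, 0]) cube([401, 39, 51]);
translate([235, 345, 672]) cube([401, 39, 51]);


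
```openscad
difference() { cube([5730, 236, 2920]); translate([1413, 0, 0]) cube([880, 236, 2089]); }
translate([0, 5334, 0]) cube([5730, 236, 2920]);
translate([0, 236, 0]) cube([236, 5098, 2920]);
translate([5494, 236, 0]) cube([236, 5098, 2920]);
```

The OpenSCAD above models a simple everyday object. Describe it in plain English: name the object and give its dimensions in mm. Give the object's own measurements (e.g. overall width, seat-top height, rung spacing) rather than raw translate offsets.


A single room: four walls, each 2920 mm tall and 236 mm thick, enclosing an outside footprint 5730×5570 mm (x × y), no floor or roof. The front and back walls (−y and +y sides) run the full x-width; the side walls fit between their inner faces. A door opening 880 mm wide and 2089 mm tall is cut through the front wall from the floor up, its −x edge 1413 mm from the wall's −x end.


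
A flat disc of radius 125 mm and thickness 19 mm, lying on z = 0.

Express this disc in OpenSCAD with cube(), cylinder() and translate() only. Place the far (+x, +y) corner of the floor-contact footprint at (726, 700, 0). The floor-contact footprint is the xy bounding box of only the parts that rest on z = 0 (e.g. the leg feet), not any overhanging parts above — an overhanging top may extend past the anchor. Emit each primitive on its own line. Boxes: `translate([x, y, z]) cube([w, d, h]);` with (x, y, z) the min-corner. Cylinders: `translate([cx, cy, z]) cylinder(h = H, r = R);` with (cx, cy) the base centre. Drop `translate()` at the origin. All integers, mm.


translate([601, 575, 0]) cylinder(h = 19, r = 125);
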